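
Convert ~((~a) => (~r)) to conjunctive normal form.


Step 1: Rewrite (¬a) → (¬r) as ¬(¬a) ∨ (¬r).
Step 2: Negate: ¬(¬(¬a) ∨ (¬r)) = (¬a) ∧ ¬(¬r) (De Morgan + double negation).
Step 3: Eliminate any double negations (¬¬X = X).

(~a) & r


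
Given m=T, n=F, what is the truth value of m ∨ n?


Disjunction is false only when both operands are false.
Substitute: m=T, n=F.
T ∨ F evaluates to T.

T


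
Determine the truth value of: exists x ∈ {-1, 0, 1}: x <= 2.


Evaluate the predicate on each element: -1:True, 0:True, 1:True.
Witness x = -1 satisfies the predicate.

True


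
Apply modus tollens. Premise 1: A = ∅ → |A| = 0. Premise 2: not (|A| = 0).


Modus tollens: from (P → Q) and ¬Q, infer ¬P.
Q = '|A| = 0' is denied; since P → Q, P must also fail.

Not (A = ∅).


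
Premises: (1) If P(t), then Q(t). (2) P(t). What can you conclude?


Modus ponens: from (P → Q) and P, infer Q.
P = 'P(t)' is asserted, and P → Q holds, so Q follows.

Q(t).


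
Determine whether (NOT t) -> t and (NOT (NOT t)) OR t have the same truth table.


Compare truth tables:
t | φ | ψ
---------
F | F | F
T | T | T
The columns φ and ψ agree on every row.

Yes, they are logically equivalent.


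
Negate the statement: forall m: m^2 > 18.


¬(forall x: φ) = exists x: ¬φ, and ¬(exists x: φ) = forall x: ¬φ.
Apply to the universal statement.

exists m: ~(m^2 > 18)


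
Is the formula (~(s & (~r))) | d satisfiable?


Search for a satisfying assignment over {d, r, s}.
Try d=False, r=False, s=False: the formula evaluates to True.
A satisfying assignment exists.

Satisfiable.


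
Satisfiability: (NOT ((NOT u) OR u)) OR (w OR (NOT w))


Search for a satisfying assignment over {u, w}.
Try u=F, w=F: the formula evaluates to T.
A satisfying assignment exists.

Satisfiable.


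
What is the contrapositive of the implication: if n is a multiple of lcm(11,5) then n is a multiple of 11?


The contrapositive of (P → Q) is (¬Q → ¬P); it is logically equivalent to the original.
Here P = 'n is a multiple of lcm(11,5)' and Q = 'n is a multiple of 11'.

If not (n is a multiple of 11), then not (n is a multiple of lcm(11,5)).


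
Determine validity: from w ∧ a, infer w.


This matches the form of conjunction elimination: the conclusion follows in every model of the premises.

Valid.


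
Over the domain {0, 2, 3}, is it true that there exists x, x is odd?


Evaluate the predicate on each element: 0:F, 2:F, 3:T.
Witness x = 3 satisfies the predicate.

T


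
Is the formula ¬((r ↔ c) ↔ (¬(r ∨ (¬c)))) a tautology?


Build the truth table over {c, r}:
c | r | φ
---------
F | F | T
T | F | T
F | T | F
T | T | T
Counterexample at row 3: with c=F, r=T, the formula is F.

No, it is not a tautology.


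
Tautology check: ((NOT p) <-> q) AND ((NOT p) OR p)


Build the truth table over {p, q}:
p | q | φ
---------
F | F | F
T | F | T
F | T | T
T | T | F
Counterexample at row 1: with p=F, q=F, the formula is F.

No, it is not a tautology.


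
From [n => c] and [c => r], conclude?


Hypothetical syllogism: from (P → Q) and (Q → R), infer (P → R).
Chain the two implications through the shared middle term 'c'.

n => r


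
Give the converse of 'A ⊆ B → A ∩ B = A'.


The converse of (P → Q) is (Q → P). It is not in general equivalent to the original.
Here P = 'A ⊆ B' and Q = 'A ∩ B = A'.

If A ∩ B = A, then A ⊆ B.


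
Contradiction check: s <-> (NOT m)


Truth table over {m, s}:
m | s | φ
---------
F | F | F
T | F | T
F | T | T
T | T | F
Satisfying assignment at row 2: m=T, s=F gives T.

No, it is not a contradiction.


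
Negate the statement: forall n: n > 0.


¬(forall x: φ) = exists x: ¬φ, and ¬(exists x: φ) = forall x: ¬φ.
Apply to the universal statement.

exists n: ~(n > 0)


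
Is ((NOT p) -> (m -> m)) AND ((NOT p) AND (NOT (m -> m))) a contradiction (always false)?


Truth table over {m, p}:
m | p | φ
---------
F | F | F
T | F | F
F | T | F
T | T | F
Every row is false.

Yes, it is a contradiction.


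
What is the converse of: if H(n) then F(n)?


The converse of (P → Q) is (Q → P). It is not in general equivalent to the original.
Here P = 'H(n)' and Q = 'F(n)'.

If F(n), then H(n).


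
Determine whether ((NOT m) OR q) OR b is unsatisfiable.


Truth table over {b, m, q}:
b | m | q | φ
-------------
F | F | F | T
T | F | F | T
F | T | F | F
T | T | F | T
F | F | T | T
T | F | T | T
F | T | T | T
T | T | T | T
Satisfying assignment at row 1: b=F, m=F, q=F gives T.

No, it is not a contradiction.


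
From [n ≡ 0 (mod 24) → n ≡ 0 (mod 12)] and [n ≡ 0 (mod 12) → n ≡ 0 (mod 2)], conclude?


Hypothetical syllogism: from (P → Q) and (Q → R), infer (P → R).
Chain the two implications through the shared middle term 'n ≡ 0 (mod 12)'.

n ≡ 0 (mod 24) → n ≡ 0 (mod 2)


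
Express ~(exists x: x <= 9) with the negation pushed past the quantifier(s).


¬(forall x: φ) = exists x: ¬φ, and ¬(exists x: φ) = forall x: ¬φ.
Apply to the existential statement.

forall x: ~(x <= 9)


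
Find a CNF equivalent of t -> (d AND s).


Step 1: Rewrite t → (d ∧ s) as ¬t ∨ (d ∧ s).
Step 2: Distribute ∨ over ∧.

((NOT t) OR d) AND ((NOT t) OR s)


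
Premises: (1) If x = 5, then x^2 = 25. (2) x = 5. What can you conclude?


Modus ponens: from (P → Q) and P, infer Q.
P = 'x = 5' is asserted, and P → Q holds, so Q follows.

x^2 = 25.


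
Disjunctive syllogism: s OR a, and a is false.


Disjunctive syllogism: from (P ∨ Q) and ¬P, infer Q.
One disjunct, 'a', is ruled out; the other must hold.

s


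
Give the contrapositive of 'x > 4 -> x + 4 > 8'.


The contrapositive of (P → Q) is (¬Q → ¬P); it is logically equivalent to the original.
Here P = 'x > 4' and Q = 'x + 4 > 8'.

If not (x + 4 > 8), then not (x > 4).


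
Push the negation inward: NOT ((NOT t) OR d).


De Morgan: the negation of a disjunction is the conjunction of the negations.
Distribute NOT across OR, flipping it to AND, and negate each literal.

t AND (NOT d)


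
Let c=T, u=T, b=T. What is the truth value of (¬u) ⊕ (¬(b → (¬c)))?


Substitute c=T, u=T, b=T:
¬u = F
¬c = F
b → (¬c) = T → F = F
¬(b → (¬c)) = T
(¬u) ⊕ (¬(b → (¬c))) = F ⊕ T = T

T


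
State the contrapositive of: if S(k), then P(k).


The contrapositive of (P → Q) is (¬Q → ¬P); it is logically equivalent to the original.
Here P = 'S(k)' and Q = 'P(k)'.

If not (P(k)), then not (S(k)).


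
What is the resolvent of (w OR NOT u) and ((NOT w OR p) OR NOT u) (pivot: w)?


The clauses contain complementary literals w and NOTw.
Resolution eliminates this pair and disjoins the remaining literals (merging duplicates).

(NOT u OR p)


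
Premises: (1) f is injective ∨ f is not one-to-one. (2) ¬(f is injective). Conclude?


Disjunctive syllogism: from (P ∨ Q) and ¬P, infer Q.
One disjunct, 'f is injective', is ruled out; the other must hold.

f is not one-to-one


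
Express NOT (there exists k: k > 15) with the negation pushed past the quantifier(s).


¬(for all x: φ) = there exists x: ¬φ, and ¬(there exists x: φ) = for all x: ¬φ.
Apply to the existential statement.

for all k: NOT(k > 15)


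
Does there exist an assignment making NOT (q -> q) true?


Check all 2 assignments over {q}:
q | φ
-----
F | F
T | F
No assignment makes the formula true.

Unsatisfiable.


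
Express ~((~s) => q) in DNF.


Step 1: Rewrite implication then negate: ¬(¬(¬s) ∨ q) = (¬s) ∧ ¬q.

(~s) & (~q)


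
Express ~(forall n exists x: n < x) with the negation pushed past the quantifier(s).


Negation flips each quantifier (∀↔∃) and negates the inner predicate.
¬(forall n exists x: φ) = exists n forall x: ¬φ.

exists n forall x: ~(n < x)


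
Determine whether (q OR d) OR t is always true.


Build the truth table over {d, q, t}:
d | q | t | φ
-------------
F | F | F | F
T | F | F | T
F | T | F | T
T | T | F | T
F | F | T | T
T | F | T | T
F | T | T | T
T | T | T | T
Counterexample at row 1: with d=F, q=F, t=F, the formula is F.

No, it is not a tautology.


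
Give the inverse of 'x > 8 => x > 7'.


The inverse of (P → Q) is (¬P → ¬Q). It is equivalent to the converse, not to the original.
Here P = 'x > 8' and Q = 'x > 7'.

If not (x > 8), then not (x > 7).


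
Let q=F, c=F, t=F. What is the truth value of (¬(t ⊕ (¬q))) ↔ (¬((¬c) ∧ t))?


Substitute q=F, c=F, t=F:
¬q = T
t ⊕ (¬q) = F ⊕ T = T
¬(t ⊕ (¬q)) = F
¬c = T
(¬c) ∧ t = T ∧ F = F
¬((¬c) ∧ t) = T
(¬(t ⊕ (¬q))) ↔ (¬((¬c) ∧ t)) = F ↔ T = F

F


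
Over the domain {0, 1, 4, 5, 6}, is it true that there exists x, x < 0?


Evaluate the predicate on each element: 0:F, 1:F, 4:F, 5:F, 6:F.
No element satisfies the predicate.

F


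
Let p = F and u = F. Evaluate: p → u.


Implication is false only when antecedent is true and consequent is false.
Substitute: p=F, u=F.
F → F evaluates to T.

T


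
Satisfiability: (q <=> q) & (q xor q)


Check all 2 assignments over {q}:
q | φ
-----
False | False
True | False
No assignment makes the formula true.

Unsatisfiable.


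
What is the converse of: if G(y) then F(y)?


The converse of (P → Q) is (Q → P). It is not in general equivalent to the original.
Here P = 'G(y)' and Q = 'F(y)'.

If F(y), then G(y).


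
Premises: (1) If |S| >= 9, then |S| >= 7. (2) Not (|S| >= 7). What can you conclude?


Modus tollens: from (P → Q) and ¬Q, infer ¬P.
Q = '|S| >= 7' is denied; since P → Q, P must also fail.

Not (|S| >= 9).


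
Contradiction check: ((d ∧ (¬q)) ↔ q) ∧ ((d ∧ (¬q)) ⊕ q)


Truth table over {d, q}:
d | q | φ
---------
F | F | F
T | F | F
F | T | F
T | T | F
Every row is false.

Yes, it is a contradiction.


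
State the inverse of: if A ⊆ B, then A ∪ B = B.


The inverse of (P → Q) is (¬P → ¬Q). It is equivalent to the converse, not to the original.
Here P = 'A ⊆ B' and Q = 'A ∪ B = B'.

If not (A ⊆ B), then not (A ∪ B = B).


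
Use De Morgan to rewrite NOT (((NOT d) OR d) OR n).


De Morgan: the negation of a disjunction is the conjunction of the negations.
Distribute NOT across OR, flipping it to AND, and negate each literal.

(d AND (NOT d)) AND (NOT n)


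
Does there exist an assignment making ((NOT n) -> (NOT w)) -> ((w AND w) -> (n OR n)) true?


Search for a satisfying assignment over {n, w}.
Try n=F, w=F: the formula evaluates to T.
A satisfying assignment exists.

Satisfiable.


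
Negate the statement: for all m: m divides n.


¬(for all x: φ) = there exists x: ¬φ, and ¬(there exists x: φ) = for all x: ¬φ.
Apply to the universal statement.

there exists m: NOT(m divides n)


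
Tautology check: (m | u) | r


Build the truth table over {m, r, u}:
m | r | u | φ
-------------
False | False | False | False
True | False | False | True
False | True | False | True
True | True | False | True
False | False | True | True
True | False | True | True
False | True | True | True
True | True | True | True
Counterexample at row 1: with m=False, r=False, u=False, the formula is False.

No, it is not a tautology.


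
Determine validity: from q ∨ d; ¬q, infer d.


This matches the form of disjunctive syllogism: the conclusion follows in every model of the premises.

Valid.


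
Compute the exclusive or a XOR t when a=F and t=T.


Exclusive or is true when exactly one operand is true.
Substitute: a=F, t=T.
F XOR T evaluates to T.

T


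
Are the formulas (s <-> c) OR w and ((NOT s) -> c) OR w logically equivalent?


Compare truth tables:
c | s | w | φ | ψ
-----------------
F | F | F | T | F
T | F | F | F | T
F | T | F | F | T
T | T | F | T | T
F | F | T | T | T
T | F | T | T | T
F | T | T | T | T
T | T | T | T | T
They differ at row 1 (c=F, s=F, w=F): φ=T but ψ=F.

No, they are not logically equivalent.


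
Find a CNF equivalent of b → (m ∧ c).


Step 1: Rewrite b → (m ∧ c) as ¬b ∨ (m ∧ c).
Step 2: Distribute ∨ over ∧.

((¬b) ∨ m) ∧ ((¬b) ∨ c)


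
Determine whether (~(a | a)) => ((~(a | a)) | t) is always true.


Build the truth table over {a, t}:
a | t | φ
---------
False | False | True
True | False | True
False | True | True
True | True | True
Every row evaluates to true.

Yes, it is a tautology.


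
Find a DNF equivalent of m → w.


Step 1: Rewrite m → w as ¬m ∨ w.

(¬m) ∨ w


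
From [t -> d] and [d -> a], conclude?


Hypothetical syllogism: from (P → Q) and (Q → R), infer (P → R).
Chain the two implications through the shared middle term 'd'.

t -> a


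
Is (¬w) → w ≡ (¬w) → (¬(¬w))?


Compare truth tables:
w | φ | ψ
---------
F | F | F
T | T | T
The columns φ and ψ agree on every row.

Yes, they are logically equivalent.


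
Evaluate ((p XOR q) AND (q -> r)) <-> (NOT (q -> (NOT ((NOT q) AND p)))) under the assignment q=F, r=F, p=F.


Substitute q=F, r=F, p=F:
p XOR q = F XOR F = F
q -> r = F -> F = T
(p XOR q) AND (q -> r) = F AND T = F
NOT q = T
(NOT q) AND p = T AND F = F
NOT ((NOT q) AND p) = T
q -> (NOT ((NOT q) AND p)) = F -> T = T
NOT (q -> (NOT ((NOT q) AND p))) = F
((p XOR q) AND (q -> r)) <-> (NOT (q -> (NOT ((NOT q) AND p)))) = F <-> F = T

T


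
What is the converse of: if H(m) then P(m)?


The converse of (P → Q) is (Q → P). It is not in general equivalent to the original.
Here P = 'H(m)' and Q = 'P(m)'.

If P(m), then H(m).


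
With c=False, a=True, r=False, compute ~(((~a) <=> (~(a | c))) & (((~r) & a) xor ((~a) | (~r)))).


Substitute c=False, a=True, r=False:
… (earlier sub-steps elided)
~(a | c) = False
(~a) <=> (~(a | c)) = False <=> False = True
~r = True
(~r) & a = True & True = True
~a = False
~r = True
(~a) | (~r) = False | True = True
((~r) & a) xor ((~a) | (~r)) = True xor True = False
((~a) <=> (~(a | c))) & (((~r) & a) xor ((~a) | (~r))) = True & False = False
~(((~a) <=> (~(a | c))) & (((~r) & a) xor ((~a) | (~r)))) = True

True


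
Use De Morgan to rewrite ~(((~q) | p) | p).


De Morgan: the negation of a disjunction is the conjunction of the negations.
Distribute ~ across |, flipping it to &, and negate each literal.

(q & (~p)) & (~p)


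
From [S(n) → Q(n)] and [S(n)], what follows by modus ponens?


Modus ponens: from (P → Q) and P, infer Q.
P = 'S(n)' is asserted, and P → Q holds, so Q follows.

Q(n).


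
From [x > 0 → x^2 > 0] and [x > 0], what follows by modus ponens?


Modus ponens: from (P → Q) and P, infer Q.
P = 'x > 0' is asserted, and P → Q holds, so Q follows.

x^2 > 0.


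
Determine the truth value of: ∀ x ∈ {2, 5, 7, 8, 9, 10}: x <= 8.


Evaluate the predicate on each element: 2:T, 5:T, 7:T, 8:T, 9:F, 10:F.
Counterexample x = 9 fails the predicate.

F


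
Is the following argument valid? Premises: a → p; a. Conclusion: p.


This matches the form of modus ponens: the conclusion follows in every model of the premises.

Valid.


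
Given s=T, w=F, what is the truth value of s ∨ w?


Disjunction is false only when both operands are false.
Substitute: s=T, w=F.
T ∨ F evaluates to T.

T


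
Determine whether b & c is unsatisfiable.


Truth table over {b, c}:
b | c | φ
---------
False | False | False
True | False | False
False | True | False
True | True | True
Satisfying assignment at row 4: b=True, c=True gives True.

No, it is not a contradiction.


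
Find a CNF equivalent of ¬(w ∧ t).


Step 1: Apply De Morgan: ¬(w ∧ t) = ¬w ∨ ¬t.

(¬w) ∨ (¬t)


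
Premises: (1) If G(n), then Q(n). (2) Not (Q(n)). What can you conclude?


Modus tollens: from (P → Q) and ¬Q, infer ¬P.
Q = 'Q(n)' is denied; since P → Q, P must also fail.

Not (G(n)).


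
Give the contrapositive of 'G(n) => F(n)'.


The contrapositive of (P → Q) is (¬Q → ¬P); it is logically equivalent to the original.
Here P = 'G(n)' and Q = 'F(n)'.

If not (F(n)), then not (G(n)).


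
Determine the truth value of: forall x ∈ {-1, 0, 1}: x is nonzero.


Evaluate the predicate on each element: -1:True, 0:False, 1:True.
Counterexample x = 0 fails the predicate.

False


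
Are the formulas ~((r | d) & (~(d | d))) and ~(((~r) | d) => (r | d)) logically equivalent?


Compare truth tables:
d | r | φ | ψ
-------------
False | False | True | True
True | False | True | False
False | True | False | False
True | True | True | False
They differ at row 2 (d=True, r=False): φ=True but ψ=False.

No, they are not logically equivalent.


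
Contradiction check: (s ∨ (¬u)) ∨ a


Truth table over {a, s, u}:
a | s | u | φ
-------------
F | F | F | T
T | F | F | T
F | T | F | T
T | T | F | T
F | F | T | F
T | F | T | T
F | T | T | T
T | T | T | T
Satisfying assignment at row 1: a=F, s=F, u=F gives T.

No, it is not a contradiction.


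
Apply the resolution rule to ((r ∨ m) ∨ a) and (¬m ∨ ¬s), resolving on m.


The clauses contain complementary literals m and ¬m.
Resolution eliminates this pair and disjoins the remaining literals (merging duplicates).

((a ∨ r) ∨ ¬s)


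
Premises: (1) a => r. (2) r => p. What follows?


Hypothetical syllogism: from (P → Q) and (Q → R), infer (P → R).
Chain the two implications through the shared middle term 'r'.

a => p


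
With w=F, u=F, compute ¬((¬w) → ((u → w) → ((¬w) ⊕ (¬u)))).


Substitute w=F, u=F:
¬w = T
u → w = F → F = T
¬w = T
¬u = T
(¬w) ⊕ (¬u) = T ⊕ T = F
(u → w) → ((¬w) ⊕ (¬u)) = T → F = F
(¬w) → ((u → w) → ((¬w) ⊕ (¬u))) = T → F = F
¬((¬w) → ((u → w) → ((¬w) ⊕ (¬u)))) = T

T


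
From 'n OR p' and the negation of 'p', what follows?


Disjunctive syllogism: from (P ∨ Q) and ¬P, infer Q.
One disjunct, 'p', is ruled out; the other must hold.

n


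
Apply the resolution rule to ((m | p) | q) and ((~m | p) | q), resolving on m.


The clauses contain complementary literals m and ~m.
Resolution eliminates this pair and disjoins the remaining literals (merging duplicates).

(p | q)


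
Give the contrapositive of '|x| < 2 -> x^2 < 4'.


The contrapositive of (P → Q) is (¬Q → ¬P); it is logically equivalent to the original.
Here P = '|x| < 2' and Q = 'x^2 < 4'.

If not (x^2 < 4), then not (|x| < 2).


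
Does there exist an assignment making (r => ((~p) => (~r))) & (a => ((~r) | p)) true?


Search for a satisfying assignment over {a, p, r}.
Try a=False, p=False, r=False: the formula evaluates to True.
A satisfying assignment exists.

Satisfiable.


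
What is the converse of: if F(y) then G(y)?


The converse of (P → Q) is (Q → P). It is not in general equivalent to the original.
Here P = 'F(y)' and Q = 'G(y)'.

If G(y), then F(y).


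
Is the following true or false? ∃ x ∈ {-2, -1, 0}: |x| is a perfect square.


Evaluate the predicate on each element: -2:F, -1:T, 0:T.
Witness x = -1 satisfies the predicate.

T


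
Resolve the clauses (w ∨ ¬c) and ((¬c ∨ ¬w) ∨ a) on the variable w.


The clauses contain complementary literals w and ¬w.
Resolution eliminates this pair and disjoins the remaining literals (merging duplicates).

(¬c ∨ a)


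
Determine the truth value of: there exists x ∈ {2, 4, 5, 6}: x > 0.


Evaluate the predicate on each element: 2:T, 4:T, 5:T, 6:T.
Witness x = 2 satisfies the predicate.

T


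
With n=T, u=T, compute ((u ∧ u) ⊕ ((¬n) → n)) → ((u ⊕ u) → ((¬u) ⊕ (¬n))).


Substitute n=T, u=T:
u ∧ u = T ∧ T = T
¬n = F
(¬n) → n = F → T = T
(u ∧ u) ⊕ ((¬n) → n) = T ⊕ T = F
u ⊕ u = T ⊕ T = F
¬u = F
¬n = F
(¬u) ⊕ (¬n) = F ⊕ F = F
(u ⊕ u) → ((¬u) ⊕ (¬n)) = F → F = T
((u ∧ u) ⊕ ((¬n) → n)) → ((u ⊕ u) → ((¬u) ⊕ (¬n))) = F → T = T

T


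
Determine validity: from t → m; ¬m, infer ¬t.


This matches the form of modus tollens: the conclusion follows in every model of the premises.

Valid.


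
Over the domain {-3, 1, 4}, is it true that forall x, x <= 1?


Evaluate the predicate on each element: -3:True, 1:True, 4:False.
Counterexample x = 4 fails the predicate.

False


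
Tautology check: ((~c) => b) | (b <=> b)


Build the truth table over {b, c}:
b | c | φ
---------
False | False | True
True | False | True
False | True | True
True | True | True
Every row evaluates to true.

Yes, it is a tautology.


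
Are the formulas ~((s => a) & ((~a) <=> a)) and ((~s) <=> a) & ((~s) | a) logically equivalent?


Compare truth tables:
a | s | φ | ψ
-------------
False | False | True | False
True | False | True | True
False | True | True | False
True | True | True | False
They differ at row 1 (a=False, s=False): φ=True but ψ=False.

No, they are not logically equivalent.


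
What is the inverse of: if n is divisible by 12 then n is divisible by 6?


The inverse of (P → Q) is (¬P → ¬Q). It is equivalent to the converse, not to the original.
Here P = 'n is divisible by 12' and Q = 'n is divisible by 6'.

If not (n is divisible by 12), then not (n is divisible by 6).


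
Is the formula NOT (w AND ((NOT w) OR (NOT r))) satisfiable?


Search for a satisfying assignment over {r, w}.
Try r=F, w=F: the formula evaluates to T.
A satisfying assignment exists.

Satisfiable.


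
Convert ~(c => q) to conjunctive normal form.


Step 1: Rewrite c → q as ¬c ∨ q.
Step 2: Negate: ¬(¬c ∨ q) = c ∧ ¬q (De Morgan + double negation).

c & (~q)


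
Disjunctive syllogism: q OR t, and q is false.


Disjunctive syllogism: from (P ∨ Q) and ¬P, infer Q.
One disjunct, 'q', is ruled out; the other must hold.

t


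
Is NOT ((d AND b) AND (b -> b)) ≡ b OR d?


Compare truth tables:
b | d | φ | ψ
-------------
F | F | T | F
T | F | T | T
F | T | T | T
T | T | F | T
They differ at row 1 (b=F, d=F): φ=T but ψ=F.

No, they are not logically equivalent.


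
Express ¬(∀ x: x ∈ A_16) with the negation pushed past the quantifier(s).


¬(∀ x: φ) = ∃ x: ¬φ, and ¬(∃ x: φ) = ∀ x: ¬φ.
Apply to the universal statement.

∃ x: ¬(x ∈ A_16)


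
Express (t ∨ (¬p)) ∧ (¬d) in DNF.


Step 1: Distribute ∧ over ∨: (t ∨ (¬p)) ∧ (¬d) = (t ∧ (¬d)) ∨ ((¬p) ∧ (¬d)).

(t ∧ (¬d)) ∨ ((¬p) ∧ (¬d))


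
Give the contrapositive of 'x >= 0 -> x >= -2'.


The contrapositive of (P → Q) is (¬Q → ¬P); it is logically equivalent to the original.
Here P = 'x >= 0' and Q = 'x >= -2'.

If not (x >= -2), then not (x >= 0).


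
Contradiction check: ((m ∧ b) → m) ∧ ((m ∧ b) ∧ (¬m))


Truth table over {b, m}:
b | m | φ
---------
F | F | F
T | F | F
F | T | F
T | T | F
Every row is false.

Yes, it is a contradiction.


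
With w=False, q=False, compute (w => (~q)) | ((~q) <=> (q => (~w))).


Substitute w=False, q=False:
~q = True
w => (~q) = False => True = True
~q = True
~w = True
q => (~w) = False => True = True
(~q) <=> (q => (~w)) = True <=> True = True
(w => (~q)) | ((~q) <=> (q => (~w))) = True | True = True

True


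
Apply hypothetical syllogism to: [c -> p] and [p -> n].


Hypothetical syllogism: from (P → Q) and (Q → R), infer (P → R).
Chain the two implications through the shared middle term 'p'.

c -> n


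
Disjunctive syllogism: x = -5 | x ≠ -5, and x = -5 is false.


Disjunctive syllogism: from (P ∨ Q) and ¬P, infer Q.
One disjunct, 'x = -5', is ruled out; the other must hold.

x ≠ -5


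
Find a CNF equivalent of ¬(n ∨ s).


Step 1: Apply De Morgan: ¬(n ∨ s) = ¬n ∧ ¬s.

(¬n) ∧ (¬s)


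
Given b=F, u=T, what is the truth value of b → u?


Implication is false only when antecedent is true and consequent is false.
Substitute: b=F, u=T.
F → T evaluates to T.

T


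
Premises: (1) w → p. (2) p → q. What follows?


Hypothetical syllogism: from (P → Q) and (Q → R), infer (P → R).
Chain the two implications through the shared middle term 'p'.

w → q


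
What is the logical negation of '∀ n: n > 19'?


¬(∀ x: φ) = ∃ x: ¬φ, and ¬(∃ x: φ) = ∀ x: ¬φ.
Apply to the universal statement.

∃ n: ¬(n > 19)


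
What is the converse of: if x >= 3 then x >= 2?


The converse of (P → Q) is (Q → P). It is not in general equivalent to the original.
Here P = 'x >= 3' and Q = 'x >= 2'.

If x >= 2, then x >= 3.


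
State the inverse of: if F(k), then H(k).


The inverse of (P → Q) is (¬P → ¬Q). It is equivalent to the converse, not to the original.
Here P = 'F(k)' and Q = 'H(k)'.

If not (F(k)), then not (H(k)).


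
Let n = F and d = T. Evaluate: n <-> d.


Biconditional is true when both operands have the same truth value.
Substitute: n=F, d=T.
F <-> T evaluates to F.

F


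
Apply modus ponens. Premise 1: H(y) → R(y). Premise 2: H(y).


Modus ponens: from (P → Q) and P, infer Q.
P = 'H(y)' is asserted, and P → Q holds, so Q follows.

R(y).


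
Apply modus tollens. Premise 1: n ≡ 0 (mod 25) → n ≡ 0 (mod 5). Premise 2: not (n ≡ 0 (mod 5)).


Modus tollens: from (P → Q) and ¬Q, infer ¬P.
Q = 'n ≡ 0 (mod 5)' is denied; since P → Q, P must also fail.

Not (n ≡ 0 (mod 25)).


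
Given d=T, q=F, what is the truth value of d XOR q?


Exclusive or is true when exactly one operand is true.
Substitute: d=T, q=F.
T XOR F evaluates to T.

T


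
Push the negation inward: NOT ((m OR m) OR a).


De Morgan: the negation of a disjunction is the conjunction of the negations.
Distribute NOT across OR, flipping it to AND, and negate each literal.

((NOT m) AND (NOT m)) AND (NOT a)


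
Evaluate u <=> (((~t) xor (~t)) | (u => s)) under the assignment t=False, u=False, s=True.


Substitute t=False, u=False, s=True:
~t = True
~t = True
(~t) xor (~t) = True xor True = False
u => s = False => True = True
((~t) xor (~t)) | (u => s) = False | True = True
u <=> (((~t) xor (~t)) | (u => s)) = False <=> True = False

False


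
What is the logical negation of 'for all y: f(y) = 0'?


¬(for all x: φ) = there exists x: ¬φ, and ¬(there exists x: φ) = for all x: ¬φ.
Apply to the universal statement.

there exists y: NOT(f(y) = 0)


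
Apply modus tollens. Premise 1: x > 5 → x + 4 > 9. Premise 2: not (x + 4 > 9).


Modus tollens: from (P → Q) and ¬Q, infer ¬P.
Q = 'x + 4 > 9' is denied; since P → Q, P must also fail.

Not (x > 5).


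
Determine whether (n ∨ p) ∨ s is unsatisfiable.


Truth table over {n, p, s}:
n | p | s | φ
-------------
F | F | F | F
T | F | F | T
F | T | F | T
T | T | F | T
F | F | T | T
T | F | T | T
F | T | T | T
T | T | T | T
Satisfying assignment at row 2: n=T, p=F, s=F gives T.

No, it is not a contradiction.


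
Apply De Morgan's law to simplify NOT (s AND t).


De Morgan: the negation of a conjunction is the disjunction of the negations.
Distribute NOT across AND, flipping it to OR, and negate each literal.

(NOT s) OR (NOT t)


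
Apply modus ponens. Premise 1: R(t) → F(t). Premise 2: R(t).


Modus ponens: from (P → Q) and P, infer Q.
P = 'R(t)' is asserted, and P → Q holds, so Q follows.

F(t).


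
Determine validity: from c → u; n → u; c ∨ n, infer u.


This matches the form of proof by cases: the conclusion follows in every model of the premises.

Valid.


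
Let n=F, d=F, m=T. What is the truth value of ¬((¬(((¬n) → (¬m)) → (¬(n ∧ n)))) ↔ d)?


Substitute n=F, d=F, m=T:
¬n = T
¬m = F
(¬n) → (¬m) = T → F = F
n ∧ n = F ∧ F = F
¬(n ∧ n) = T
((¬n) → (¬m)) → (¬(n ∧ n)) = F → T = T
¬(((¬n) → (¬m)) → (¬(n ∧ n))) = F
(¬(((¬n) → (¬m)) → (¬(n ∧ n)))) ↔ d = F ↔ F = T
¬((¬(((¬n) → (¬m)) → (¬(n ∧ n)))) ↔ d) = F

F


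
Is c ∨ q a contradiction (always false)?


Truth table over {c, q}:
c | q | φ
---------
F | F | F
T | F | T
F | T | T
T | T | T
Satisfying assignment at row 2: c=T, q=F gives T.

No, it is not a contradiction.


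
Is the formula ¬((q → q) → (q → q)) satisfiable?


Check all 2 assignments over {q}:
q | φ
-----
F | F
T | F
No assignment makes the formula true.

Unsatisfiable.


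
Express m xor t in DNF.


Step 1: m ⊕ t is true exactly when they disagree: (m ∧ ¬t) ∨ (¬m ∧ t).

(m & (~t)) | ((~m) & t)


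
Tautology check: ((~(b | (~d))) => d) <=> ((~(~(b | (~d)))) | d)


Build the truth table over {b, d}:
b | d | φ
---------
False | False | True
True | False | True
False | True | True
True | True | True
Every row evaluates to true.

Yes, it is a tautology.


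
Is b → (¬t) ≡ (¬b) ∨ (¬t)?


Compare truth tables:
b | t | φ | ψ
-------------
F | F | T | T
T | F | T | T
F | T | T | T
T | T | F | F
The columns φ and ψ agree on every row.

Yes, they are logically equivalent.


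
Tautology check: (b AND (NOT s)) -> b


Build the truth table over {b, s}:
b | s | φ
---------
F | F | T
T | F | T
F | T | T
T | T | T
Every row evaluates to true.

Yes, it is a tautology.


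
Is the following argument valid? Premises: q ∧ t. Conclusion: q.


This matches the form of conjunction elimination: the conclusion follows in every model of the premises.

Valid.


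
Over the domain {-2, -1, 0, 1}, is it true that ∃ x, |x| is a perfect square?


Evaluate the predicate on each element: -2:F, -1:T, 0:T, 1:T.
Witness x = -1 satisfies the predicate.

T


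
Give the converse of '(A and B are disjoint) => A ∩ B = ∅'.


The converse of (P → Q) is (Q → P). It is not in general equivalent to the original.
Here P = '(A and B are disjoint)' and Q = 'A ∩ B = ∅'.

If A ∩ B = ∅, then (A and B are disjoint).


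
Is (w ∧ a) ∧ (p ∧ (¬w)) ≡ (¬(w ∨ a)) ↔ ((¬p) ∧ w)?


Compare truth tables:
a | p | w | φ | ψ
-----------------
F | F | F | F | F
T | F | F | F | T
F | T | F | F | F
T | T | F | F | T
F | F | T | F | F
T | F | T | F | F
F | T | T | F | T
T | T | T | F | T
They differ at row 2 (a=T, p=F, w=F): φ=F but ψ=T.

No, they are not logically equivalent.


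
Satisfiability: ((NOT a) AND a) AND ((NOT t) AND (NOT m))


Check all 8 assignments over {a, m, t}:
a | m | t | φ
-------------
F | F | F | F
T | F | F | F
F | T | F | F
T | T | F | F
F | F | T | F
T | F | T | F
F | T | T | F
T | T | T | F
No assignment makes the formula true.

Unsatisfiable.


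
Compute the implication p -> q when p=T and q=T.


Implication is false only when antecedent is true and consequent is false.
Substitute: p=T, q=T.
T -> T evaluates to T.

T


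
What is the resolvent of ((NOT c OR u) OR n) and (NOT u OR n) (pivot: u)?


The clauses contain complementary literals u and NOTu.
Resolution eliminates this pair and disjoins the remaining literals (merging duplicates).

(NOT c OR n)


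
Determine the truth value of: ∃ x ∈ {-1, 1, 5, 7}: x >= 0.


Evaluate the predicate on each element: -1:F, 1:T, 5:T, 7:T.
Witness x = 1 satisfies the predicate.

T


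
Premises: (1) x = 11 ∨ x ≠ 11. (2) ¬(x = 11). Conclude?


Disjunctive syllogism: from (P ∨ Q) and ¬P, infer Q.
One disjunct, 'x = 11', is ruled out; the other must hold.

x ≠ 11


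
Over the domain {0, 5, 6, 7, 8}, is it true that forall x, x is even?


Evaluate the predicate on each element: 0:True, 5:False, 6:True, 7:False, 8:True.
Counterexample x = 5 fails the predicate.

False


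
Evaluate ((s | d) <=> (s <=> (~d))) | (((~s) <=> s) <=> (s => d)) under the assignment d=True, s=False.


Substitute d=True, s=False:
s | d = False | True = True
~d = False
s <=> (~d) = False <=> False = True
(s | d) <=> (s <=> (~d)) = True <=> True = True
~s = True
(~s) <=> s = True <=> False = False
s => d = False => True = True
((~s) <=> s) <=> (s => d) = False <=> True = False
((s | d) <=> (s <=> (~d))) | (((~s) <=> s) <=> (s => d)) = True | False = True

True


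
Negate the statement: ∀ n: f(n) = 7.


¬(∀ x: φ) = ∃ x: ¬φ, and ¬(∃ x: φ) = ∀ x: ¬φ.
Apply to the universal statement.

∃ n: ¬(f(n) = 7)


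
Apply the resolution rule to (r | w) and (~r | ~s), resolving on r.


The clauses contain complementary literals r and ~r.
Resolution eliminates this pair and disjoins the remaining literals (merging duplicates).

(w | ~s)


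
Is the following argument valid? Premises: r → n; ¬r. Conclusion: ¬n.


This is denying the antecedent (fallacy). There exist truth assignments where the premises are all true but the conclusion is false.

Invalid.


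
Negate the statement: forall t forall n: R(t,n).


Negation flips each quantifier (∀↔∃) and negates the inner predicate.
¬(forall t forall n: φ) = exists t exists n: ¬φ.

exists t exists n: ~(R(t,n))


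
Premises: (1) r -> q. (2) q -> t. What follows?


Hypothetical syllogism: from (P → Q) and (Q → R), infer (P → R).
Chain the two implications through the shared middle term 'q'.

r -> t


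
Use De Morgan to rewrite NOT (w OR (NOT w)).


De Morgan: the negation of a disjunction is the conjunction of the negations.
Distribute NOT across OR, flipping it to AND, and negate each literal.

(NOT w) AND w


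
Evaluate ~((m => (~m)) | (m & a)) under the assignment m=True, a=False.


Substitute m=True, a=False:
~m = False
m => (~m) = True => False = False
m & a = True & False = False
(m => (~m)) | (m & a) = False | False = False
~((m => (~m)) | (m & a)) = True

True


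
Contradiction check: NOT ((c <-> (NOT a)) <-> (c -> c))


Truth table over {a, c}:
a | c | φ
---------
F | F | T
T | F | F
F | T | F
T | T | T
Satisfying assignment at row 1: a=F, c=F gives T.

No, it is not a contradiction.


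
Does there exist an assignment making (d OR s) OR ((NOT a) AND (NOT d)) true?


Search for a satisfying assignment over {a, d, s}.
Try a=F, d=F, s=F: the formula evaluates to T.
A satisfying assignment exists.

Satisfiable.


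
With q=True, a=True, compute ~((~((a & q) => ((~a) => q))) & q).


Substitute q=True, a=True:
a & q = True & True = True
~a = False
(~a) => q = False => True = True
(a & q) => ((~a) => q) = True => True = True
~((a & q) => ((~a) => q)) = False
(~((a & q) => ((~a) => q))) & q = False & True = False
~((~((a & q) => ((~a) => q))) & q) = True

True


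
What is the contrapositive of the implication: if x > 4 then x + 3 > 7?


The contrapositive of (P → Q) is (¬Q → ¬P); it is logically equivalent to the original.
Here P = 'x > 4' and Q = 'x + 3 > 7'.

If not (x + 3 > 7), then not (x > 4).


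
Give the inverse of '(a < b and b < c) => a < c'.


The inverse of (P → Q) is (¬P → ¬Q). It is equivalent to the converse, not to the original.
Here P = '(a < b and b < c)' and Q = 'a < c'.

If not ((a < b and b < c)), then not (a < c).


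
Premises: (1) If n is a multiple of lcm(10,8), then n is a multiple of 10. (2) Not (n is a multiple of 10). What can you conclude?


Modus tollens: from (P → Q) and ¬Q, infer ¬P.
Q = 'n is a multiple of 10' is denied; since P → Q, P must also fail.

Not (n is a multiple of lcm(10,8)).


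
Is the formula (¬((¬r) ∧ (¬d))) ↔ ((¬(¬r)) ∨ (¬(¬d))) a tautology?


Build the truth table over {d, r}:
d | r | φ
---------
F | F | T
T | F | T
F | T | T
T | T | T
Every row evaluates to true.

Yes, it is a tautology.


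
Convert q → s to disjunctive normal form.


Step 1: Rewrite q → s as ¬q ∨ s.

(¬q) ∨ s


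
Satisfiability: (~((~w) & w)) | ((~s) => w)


Search for a satisfying assignment over {s, w}.
Try s=False, w=False: the formula evaluates to True.
A satisfying assignment exists.

Satisfiable.


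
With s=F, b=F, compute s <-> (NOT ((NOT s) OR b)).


Substitute s=F, b=F:
NOT s = T
(NOT s) OR b = T OR F = T
NOT ((NOT s) OR b) = F
s <-> (NOT ((NOT s) OR b)) = F <-> F = T

T


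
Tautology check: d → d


Build the truth table over {d}:
d | φ
-----
F | T
T | T
Every row evaluates to true.

Yes, it is a tautology.


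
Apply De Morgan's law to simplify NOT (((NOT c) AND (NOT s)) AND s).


De Morgan: the negation of a conjunction is the disjunction of the negations.
Distribute NOT across AND, flipping it to OR, and negate each literal.

(c OR s) OR (NOT s)


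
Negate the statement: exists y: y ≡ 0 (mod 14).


¬(forall x: φ) = exists x: ¬φ, and ¬(exists x: φ) = forall x: ¬φ.
Apply to the existential statement.

forall y: ~(y ≡ 0 (mod 14))


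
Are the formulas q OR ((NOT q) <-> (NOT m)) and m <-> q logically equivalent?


Compare truth tables:
m | q | φ | ψ
-------------
F | F | T | T
T | F | F | F
F | T | T | F
T | T | T | T
They differ at row 3 (m=F, q=T): φ=T but ψ=F.

No, they are not logically equivalent.


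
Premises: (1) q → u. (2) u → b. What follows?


Hypothetical syllogism: from (P → Q) and (Q → R), infer (P → R).
Chain the two implications through the shared middle term 'u'.

q → b


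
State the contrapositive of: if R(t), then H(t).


The contrapositive of (P → Q) is (¬Q → ¬P); it is logically equivalent to the original.
Here P = 'R(t)' and Q = 'H(t)'.

If not (H(t)), then not (R(t)).


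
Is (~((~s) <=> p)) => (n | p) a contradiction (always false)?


Truth table over {n, p, s}:
n | p | s | φ
-------------
False | False | False | False
True | False | False | True
False | True | False | True
True | True | False | True
False | False | True | True
True | False | True | True
False | True | True | True
True | True | True | True
Satisfying assignment at row 2: n=True, p=False, s=False gives True.

No, it is not a contradiction.


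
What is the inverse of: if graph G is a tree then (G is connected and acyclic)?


The inverse of (P → Q) is (¬P → ¬Q). It is equivalent to the converse, not to the original.
Here P = 'graph G is a tree' and Q = '(G is connected and acyclic)'.

If not (graph G is a tree), then not ((G is connected and acyclic)).


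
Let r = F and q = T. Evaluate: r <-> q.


Biconditional is true when both operands have the same truth value.
Substitute: r=F, q=T.
F <-> T evaluates to F.

F


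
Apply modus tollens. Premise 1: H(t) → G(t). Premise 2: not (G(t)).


Modus tollens: from (P → Q) and ¬Q, infer ¬P.
Q = 'G(t)' is denied; since P → Q, P must also fail.

Not (H(t)).


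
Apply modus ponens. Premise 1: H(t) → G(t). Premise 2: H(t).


Modus ponens: from (P → Q) and P, infer Q.
P = 'H(t)' is asserted, and P → Q holds, so Q follows.

G(t).


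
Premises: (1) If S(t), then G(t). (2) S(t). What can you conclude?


Modus ponens: from (P → Q) and P, infer Q.
P = 'S(t)' is asserted, and P → Q holds, so Q follows.

G(t).


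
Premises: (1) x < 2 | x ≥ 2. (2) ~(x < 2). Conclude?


Disjunctive syllogism: from (P ∨ Q) and ¬P, infer Q.
One disjunct, 'x < 2', is ruled out; the other must hold.

x ≥ 2


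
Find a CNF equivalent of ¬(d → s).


Step 1: Rewrite d → s as ¬d ∨ s.
Step 2: Negate: ¬(¬d ∨ s) = d ∧ ¬s (De Morgan + double negation).

d ∧ (¬s)


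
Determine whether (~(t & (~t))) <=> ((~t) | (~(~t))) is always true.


Build the truth table over {t}:
t | φ
-----
False | True
True | True
Every row evaluates to true.

Yes, it is a tautology.


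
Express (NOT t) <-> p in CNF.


Step 1: Rewrite (¬t) ↔ p as ((¬t) → p) ∧ (p → (¬t)).
Step 2: Rewrite each implication as a disjunction.
Step 3: Eliminate any double negations (¬¬X = X).

(t OR p) AND ((NOT p) OR (NOT t))


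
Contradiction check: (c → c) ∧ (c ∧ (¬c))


Truth table over {c}:
c | φ
-----
F | F
T | F
Every row is false.

Yes, it is a contradiction.
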